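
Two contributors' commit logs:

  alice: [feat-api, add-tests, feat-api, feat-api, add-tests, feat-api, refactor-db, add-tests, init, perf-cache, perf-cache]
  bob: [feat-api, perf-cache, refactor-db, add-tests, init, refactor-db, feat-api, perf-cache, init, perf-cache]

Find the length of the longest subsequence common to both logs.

One common subsequence of length 6: feat-api (alice #1, bob #1), then refactor-db (alice #7, bob #3), then add-tests (alice #8, bob #4), then init (alice #9, bob #5), then perf-cache (alice #10, bob #8), then perf-cache (alice #11, bob #10). The LCS DP gives dp[11][10] = 6, so this is optimal.

6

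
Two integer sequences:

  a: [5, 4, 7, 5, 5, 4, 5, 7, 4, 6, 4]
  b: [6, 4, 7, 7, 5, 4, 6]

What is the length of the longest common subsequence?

One common subsequence of length 5: 4 [2,2], then 7 [3,4], then 5 [7,5], then 4 [9,6], then 6 [10,7]. Since dp[11][7] = 5, nothing longer is possible.

5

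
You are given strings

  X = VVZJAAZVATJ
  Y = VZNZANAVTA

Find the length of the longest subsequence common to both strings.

6

One common subsequence of length 6: V [1,1], Z [3,4], A [5,5], A [6,7], V [8,8], A [9,10]. dp[11][10] = 6 confirms this is the maximum.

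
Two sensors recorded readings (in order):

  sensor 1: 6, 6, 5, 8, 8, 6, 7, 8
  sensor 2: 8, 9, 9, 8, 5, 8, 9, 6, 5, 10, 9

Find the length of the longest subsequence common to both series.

3

Pick 5 at sensor 1[3]=sensor 2[5], then 8 at sensor 1[4]=sensor 2[6], then 6 at sensor 1[6]=sensor 2[8]; all 3 values appear in both, in order. dp[8][11] = 3 confirms this is the maximum.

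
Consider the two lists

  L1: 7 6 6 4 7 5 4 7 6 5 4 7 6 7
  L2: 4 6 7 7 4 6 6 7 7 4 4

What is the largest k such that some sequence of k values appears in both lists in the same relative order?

6

One common subsequence of length 6: 7 at L1[1]=L2[4], then 6 at L1[2]=L2[6], then 6 at L1[3]=L2[7], then 7 at L1[5]=L2[9], then 4 at L1[7]=L2[10], then 4 at L1[11]=L2[11]. The LCS DP gives dp[14][11] = 6, so this is optimal.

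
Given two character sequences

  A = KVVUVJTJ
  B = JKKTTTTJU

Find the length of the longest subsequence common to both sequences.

One common subsequence of length 3: K at A[1]=B[3]; then T at A[7]=B[7]; then J at A[8]=B[8], and the DP table's final entry dp[8][9] is also 3, so no common subsequence is longer.

3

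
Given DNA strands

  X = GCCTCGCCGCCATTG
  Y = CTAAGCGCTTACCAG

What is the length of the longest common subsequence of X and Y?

One common subsequence of length 9: C (X #3, Y #1), then T (X #4, Y #2), then C (X #5, Y #6), then G (X #6, Y #7), then C (X #7, Y #8), then C (X #10, Y #12), then C (X #11, Y #13), then A (X #12, Y #14), then G (X #15, Y #15). Since dp[15][15] = 9, nothing longer is possible.

9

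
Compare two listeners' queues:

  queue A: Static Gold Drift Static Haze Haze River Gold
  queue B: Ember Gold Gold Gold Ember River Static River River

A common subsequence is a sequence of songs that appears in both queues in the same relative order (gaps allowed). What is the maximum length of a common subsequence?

3

Taking Gold at queue A[2]=queue B[4], Static at queue A[4]=queue B[7], River at queue A[7]=queue B[9] gives a common subsequence of length 3. Since dp[8][9] = 3, nothing longer is possible.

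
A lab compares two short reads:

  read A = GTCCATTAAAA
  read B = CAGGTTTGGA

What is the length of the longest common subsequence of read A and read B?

Pick G [1,4], then T [2,5], then T [6,6], then T [7,7], then A [11,10]; all 5 bases appear in both, in order. dp[11][10] = 5 confirms this is the maximum.

5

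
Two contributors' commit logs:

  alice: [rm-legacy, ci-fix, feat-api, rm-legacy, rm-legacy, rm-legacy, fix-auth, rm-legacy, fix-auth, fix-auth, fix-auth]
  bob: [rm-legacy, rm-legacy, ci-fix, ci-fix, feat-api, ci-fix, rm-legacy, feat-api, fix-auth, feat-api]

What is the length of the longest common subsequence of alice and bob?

Match rm-legacy at alice[1]=bob[2]; then ci-fix at alice[2]=bob[4]; then feat-api at alice[3]=bob[5]; then rm-legacy at alice[4]=bob[7]; then fix-auth at alice[7]=bob[9] — 5 commits in the same relative order in both. Since dp[11][10] = 5, nothing longer is possible.

5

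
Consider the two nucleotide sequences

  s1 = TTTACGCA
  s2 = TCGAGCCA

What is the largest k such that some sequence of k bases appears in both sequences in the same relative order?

5

One common subsequence of length 5: T at s1[1]=s2[1], A at s1[4]=s2[4], C at s1[5]=s2[6], C at s1[7]=s2[7], A at s1[8]=s2[8]. Since dp[8][8] = 5, nothing longer is possible.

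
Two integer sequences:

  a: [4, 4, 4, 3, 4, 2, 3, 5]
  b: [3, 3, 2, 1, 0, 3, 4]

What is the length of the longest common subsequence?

3

Taking 3 (a #4, b #2), 2 (a #6, b #3), 3 (a #7, b #6) gives a common subsequence of length 3, and the DP table's final entry dp[8][7] is also 3, so no common subsequence is longer.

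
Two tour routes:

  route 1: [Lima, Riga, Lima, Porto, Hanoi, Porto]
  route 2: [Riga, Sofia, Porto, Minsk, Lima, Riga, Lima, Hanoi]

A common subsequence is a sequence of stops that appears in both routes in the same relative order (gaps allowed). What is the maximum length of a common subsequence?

One common subsequence of length 4: Lima [1,5] → Riga [2,6] → Lima [3,7] → Hanoi [5,8], and the DP table's final entry dp[6][8] is also 4, so no common subsequence is longer.

4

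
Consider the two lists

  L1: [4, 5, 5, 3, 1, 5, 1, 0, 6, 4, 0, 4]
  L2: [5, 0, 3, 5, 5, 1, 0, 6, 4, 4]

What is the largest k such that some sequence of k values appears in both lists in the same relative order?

Match 5 at L1[2]=L2[1] → 5 at L1[3]=L2[4] → 5 at L1[6]=L2[5] → 1 at L1[7]=L2[6] → 0 at L1[8]=L2[7] → 6 at L1[9]=L2[8] → 4 at L1[10]=L2[9] → 4 at L1[12]=L2[10] — 8 values in the same relative order in both, and the DP table's final entry dp[12][10] is also 8, so no common subsequence is longer.

8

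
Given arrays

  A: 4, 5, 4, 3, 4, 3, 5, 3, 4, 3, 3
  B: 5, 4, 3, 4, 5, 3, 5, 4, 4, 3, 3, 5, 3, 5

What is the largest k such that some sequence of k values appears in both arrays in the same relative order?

9

Match 5 (A #2, B #1), 4 (A #3, B #2), 3 (A #4, B #3), 4 (A #5, B #4), 3 (A #6, B #6), 5 (A #7, B #7), 3 (A #8, B #10), 3 (A #10, B #11), 3 (A #11, B #13) — 9 values in the same relative order in both. Since dp[11][14] = 9, nothing longer is possible.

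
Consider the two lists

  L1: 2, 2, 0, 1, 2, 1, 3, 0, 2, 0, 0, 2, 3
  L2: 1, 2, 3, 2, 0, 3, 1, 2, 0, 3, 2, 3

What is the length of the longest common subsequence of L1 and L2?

Taking 2 (L1 #1, L2 #2), 2 (L1 #2, L2 #4), 0 (L1 #3, L2 #5), 1 (L1 #4, L2 #7), 2 (L1 #5, L2 #8), 3 (L1 #7, L2 #10), 2 (L1 #12, L2 #11), 3 (L1 #13, L2 #12) gives a common subsequence of length 8, and the DP table's final entry dp[13][12] is also 8, so no common subsequence is longer.

8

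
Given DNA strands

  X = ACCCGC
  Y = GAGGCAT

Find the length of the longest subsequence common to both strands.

3

Let dp[i][j] be the LCS length of the first i bases of X and the first j bases of Y. dp[i][j] = dp[i-1][j-1]+1 when the i-th and j-th bases match, else max(dp[i-1][j], dp[i][j-1]).
    ·  G  A  G  G  C  A  T
 ·  0  0  0  0  0  0  0  0
 A  0  0  1  1  1  1  1  1
 C  0  0  1  1  1  2  2  2
 C  0  0  1  1  1  2  2  2
 C  0  0  1  1  1  2  2  2
 G  0  1  1  2  2  2  2  2
 C  0  1  1  2  2  3  3  3
dp[6][7] = 3. One LCS (by backtracking along matches): AGC.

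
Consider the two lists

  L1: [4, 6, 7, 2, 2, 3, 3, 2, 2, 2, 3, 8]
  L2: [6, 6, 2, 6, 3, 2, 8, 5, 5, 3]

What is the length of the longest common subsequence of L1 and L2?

5

Pick 6 (L1 #2, L2 #2), then 2 (L1 #4, L2 #3), then 3 (L1 #7, L2 #5), then 2 (L1 #8, L2 #6), then 3 (L1 #11, L2 #10); all 5 values appear in both, in order, and the DP table's final entry dp[12][10] is also 5, so no common subsequence is longer.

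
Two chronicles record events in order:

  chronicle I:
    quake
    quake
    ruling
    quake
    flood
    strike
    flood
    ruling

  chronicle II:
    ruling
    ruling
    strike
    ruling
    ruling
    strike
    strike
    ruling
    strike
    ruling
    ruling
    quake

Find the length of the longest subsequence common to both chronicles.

Pick ruling [3,8], strike [6,9], ruling [8,11]; all 3 events appear in both, in order, and the DP table's final entry dp[8][12] is also 3, so no common subsequence is longer.

3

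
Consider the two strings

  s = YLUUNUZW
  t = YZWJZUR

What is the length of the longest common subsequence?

3

Let dp[i][j] be the LCS length of the first i characters of s and the first j characters of t. dp[i][j] = dp[i-1][j-1]+1 when the i-th and j-th characters match, else max(dp[i-1][j], dp[i][j-1]).
    ·  Y  Z  W  J  Z  U  R
 ·  0  0  0  0  0  0  0  0
 Y  0  1  1  1  1  1  1  1
 L  0  1  1  1  1  1  1  1
 U  0  1  1  1  1  1  2  2
 U  0  1  1  1  1  1  2  2
 N  0  1  1  1  1  1  2  2
 U  0  1  1  1  1  1  2  2
 Z  0  1  2  2  2  2  2  2
 W  0  1  2  3  3  3  3  3
dp[8][7] = 3. One LCS (by backtracking along matches): YZW.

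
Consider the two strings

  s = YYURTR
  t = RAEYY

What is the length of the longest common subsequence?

Taking Y at s[1]=t[4] → Y at s[2]=t[5] gives a common subsequence of length 2. Since dp[6][5] = 2, nothing longer is possible.

2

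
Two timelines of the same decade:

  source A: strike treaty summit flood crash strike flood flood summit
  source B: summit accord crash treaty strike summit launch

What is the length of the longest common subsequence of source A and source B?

Pick summit [3,1]; then crash [5,3]; then strike [6,5]; then summit [9,6]; all 4 events appear in both, in order. The LCS DP gives dp[9][7] = 4, so this is optimal.

4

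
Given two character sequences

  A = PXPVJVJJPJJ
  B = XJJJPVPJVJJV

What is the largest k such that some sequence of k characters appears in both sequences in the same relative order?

Let dp[i][j] be the LCS length of the first i characters of A and the first j characters of B. dp[i][j] = dp[i-1][j-1]+1 when the i-th and j-th characters match, else max(dp[i-1][j], dp[i][j-1]).
    ·  X  J  J  J  P  V  P  J  V  J  J  V
 ·  0  0  0  0  0  0  0  0  0  0  0  0  0
 P  0  0  0  0  0  1  1  1  1  1  1  1  1
 X  0  1  1  1  1  1  1  1  1  1  1  1  1
 P  0  1  1  1  1  2  2  2  2  2  2  2  2
 V  0  1  1  1  1  2  3  3  3  3  3  3  3
 J  0  1  2  2  2  2  3  3  4  4  4  4  4
 V  0  1  2  2  2  2  3  3  4  5  5  5  5
 J  0  1  2  3  3  3  3  3  4  5  6  6  6
 J  0  1  2  3  4  4  4  4  4  5  6  7  7
 P  0  1  2  3  4  5  5  5  5  5  6  7  7
 J  0  1  2  3  4  5  5  5  6  6  6  7  7
 J  0  1  2  3  4  5  5  5  6  6  7  7  7
dp[11][12] = 7. One LCS (by backtracking along matches): XPVJVJJ.

7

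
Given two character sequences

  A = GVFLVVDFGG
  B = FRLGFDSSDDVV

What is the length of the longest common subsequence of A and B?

4

Let dp[i][j] be the LCS length of the first i characters of A and the first j characters of B. dp[i][j] = dp[i-1][j-1]+1 when the i-th and j-th characters match, else max(dp[i-1][j], dp[i][j-1]).
    ·  F  R  L  G  F  D  S  S  D  D  V  V
 ·  0  0  0  0  0  0  0  0  0  0  0  0  0
 G  0  0  0  0  1  1  1  1  1  1  1  1  1
 V  0  0  0  0  1  1  1  1  1  1  1  2  2
 F  0  1  1  1  1  2  2  2  2  2  2  2  2
 L  0  1  1  2  2  2  2  2  2  2  2  2  2
 V  0  1  1  2  2  2  2  2  2  2  2  3  3
 V  0  1  1  2  2  2  2  2  2  2  2  3  4
 D  0  1  1  2  2  2  3  3  3  3  3  3  4
 F  0  1  1  2  2  3  3  3  3  3  3  3  4
 G  0  1  1  2  3  3  3  3  3  3  3  3  4
 G  0  1  1  2  3  3  3  3  3  3  3  3  4
dp[10][12] = 4. One LCS (by backtracking along matches): GFVV.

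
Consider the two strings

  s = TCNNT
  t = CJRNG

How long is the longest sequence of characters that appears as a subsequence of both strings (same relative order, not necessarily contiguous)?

Let dp[i][j] be the LCS length of the first i characters of s and the first j characters of t. dp[i][j] = dp[i-1][j-1]+1 when the i-th and j-th characters match, else max(dp[i-1][j], dp[i][j-1]).
    ·  C  J  R  N  G
 ·  0  0  0  0  0  0
 T  0  0  0  0  0  0
 C  0  1  1  1  1  1
 N  0  1  1  1  2  2
 N  0  1  1  1  2  2
 T  0  1  1  1  2  2
dp[5][5] = 2. One LCS (by backtracking along matches): CN.

2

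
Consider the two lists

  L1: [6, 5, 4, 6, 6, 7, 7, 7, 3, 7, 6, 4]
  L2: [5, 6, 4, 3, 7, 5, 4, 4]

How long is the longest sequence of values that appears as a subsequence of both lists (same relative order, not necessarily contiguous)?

5

Let dp[i][j] be the LCS length of the first i values of L1 and the first j values of L2. dp[i][j] = dp[i-1][j-1]+1 when the i-th and j-th values match, else max(dp[i-1][j], dp[i][j-1]).
    ·  5  6  4  3  7  5  4  4
 ·  0  0  0  0  0  0  0  0  0
 6  0  0  1  1  1  1  1  1  1
 5  0  1  1  1  1  1  2  2  2
 4  0  1  1  2  2  2  2  3  3
 6  0  1  2  2  2  2  2  3  3
 6  0  1  2  2  2  2  2  3  3
 7  0  1  2  2  2  3  3  3  3
 7  0  1  2  2  2  3  3  3  3
 7  0  1  2  2  2  3  3  3  3
 3  0  1  2  2  3  3  3  3  3
 7  0  1  2  2  3  4  4  4  4
 6  0  1  2  2  3  4  4  4  4
 4  0  1  2  3  3  4  4  5  5
dp[12][8] = 5. One LCS (by backtracking along matches): 6, 4, 3, 7, 4.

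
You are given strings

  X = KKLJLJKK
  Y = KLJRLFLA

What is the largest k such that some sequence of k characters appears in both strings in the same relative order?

4

One common subsequence of length 4: K (X #2, Y #1), L (X #3, Y #2), J (X #4, Y #3), L (X #5, Y #7). The LCS DP gives dp[8][8] = 4, so this is optimal.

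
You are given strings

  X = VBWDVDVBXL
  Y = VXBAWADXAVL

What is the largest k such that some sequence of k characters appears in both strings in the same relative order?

6

Let dp[i][j] be the LCS length of the first i characters of X and the first j characters of Y. dp[i][j] = dp[i-1][j-1]+1 when the i-th and j-th characters match, else max(dp[i-1][j], dp[i][j-1]).
    ·  V  X  B  A  W  A  D  X  A  V  L
 ·  0  0  0  0  0  0  0  0  0  0  0  0
 V  0  1  1  1  1  1  1  1  1  1  1  1
 B  0  1  1  2  2  2  2  2  2  2  2  2
 W  0  1  1  2  2  3  3  3  3  3  3  3
 D  0  1  1  2  2  3  3  4  4  4  4  4
 V  0  1  1  2  2  3  3  4  4  4  5  5
 D  0  1  1  2  2  3  3  4  4  4  5  5
 V  0  1  1  2  2  3  3  4  4  4  5  5
 B  0  1  1  2  2  3  3  4  4  4  5  5
 X  0  1  2  2  2  3  3  4  5  5  5  5
 L  0  1  2  2  2  3  3  4  5  5  5  6
dp[10][11] = 6. One LCS (by backtracking along matches): VBWDVL.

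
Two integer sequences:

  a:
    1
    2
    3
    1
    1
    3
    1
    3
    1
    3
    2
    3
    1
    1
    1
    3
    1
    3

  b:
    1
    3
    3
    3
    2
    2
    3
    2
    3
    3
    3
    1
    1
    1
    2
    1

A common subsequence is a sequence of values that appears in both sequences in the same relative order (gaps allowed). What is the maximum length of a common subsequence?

Match 1 [1,1]; then 3 [3,2]; then 3 [6,3]; then 3 [8,4]; then 3 [10,7]; then 2 [11,8]; then 3 [12,11]; then 1 [13,12]; then 1 [14,13]; then 1 [15,14]; then 1 [17,16] — 11 values in the same relative order in both, and the DP table's final entry dp[18][16] is also 11, so no common subsequence is longer.

11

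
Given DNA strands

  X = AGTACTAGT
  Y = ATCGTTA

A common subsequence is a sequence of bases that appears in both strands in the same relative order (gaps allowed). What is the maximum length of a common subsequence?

Pick A (X #1, Y #1), G (X #2, Y #4), T (X #3, Y #5), T (X #6, Y #6), A (X #7, Y #7); all 5 bases appear in both, in order, and the DP table's final entry dp[9][7] is also 5, so no common subsequence is longer.

5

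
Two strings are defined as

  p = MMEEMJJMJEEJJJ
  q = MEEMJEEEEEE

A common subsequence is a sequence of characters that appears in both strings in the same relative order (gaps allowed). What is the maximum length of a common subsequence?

7

Taking M at p[2]=q[1]; then E at p[3]=q[2]; then E at p[4]=q[3]; then M at p[5]=q[4]; then J at p[6]=q[5]; then E at p[10]=q[10]; then E at p[11]=q[11] gives a common subsequence of length 7. Since dp[14][11] = 7, nothing longer is possible.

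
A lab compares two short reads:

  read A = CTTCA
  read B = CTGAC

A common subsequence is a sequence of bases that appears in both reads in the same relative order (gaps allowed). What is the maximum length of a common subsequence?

3

One common subsequence of length 3: C at read A[1]=read B[1], T at read A[2]=read B[2], C at read A[4]=read B[5]. Since dp[5][5] = 3, nothing longer is possible.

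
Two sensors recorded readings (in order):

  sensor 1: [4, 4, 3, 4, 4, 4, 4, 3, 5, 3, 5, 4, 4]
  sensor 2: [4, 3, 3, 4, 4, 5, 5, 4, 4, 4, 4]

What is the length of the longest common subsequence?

Let dp[i][j] be the LCS length of the first i values of sensor 1 and the first j values of sensor 2. dp[i][j] = dp[i-1][j-1]+1 when the i-th and j-th values match, else max(dp[i-1][j], dp[i][j-1]).
    ·  4  3  3  4  4  5  5  4  4  4  4
 ·  0  0  0  0  0  0  0  0  0  0  0  0
 4  0  1  1  1  1  1  1  1  1  1  1  1
 4  0  1  1  1  2  2  2  2  2  2  2  2
 3  0  1  2  2  2  2  2  2  2  2  2  2
 4  0  1  2  2  3  3  3  3  3  3  3  3
 4  0  1  2  2  3  4  4  4  4  4  4  4
 4  0  1  2  2  3  4  4  4  5  5  5  5
 4  0  1  2  2  3  4  4  4  5  6  6  6
 3  0  1  2  3  3  4  4  4  5  6  6  6
 5  0  1  2  3  3  4  5  5  5  6  6  6
 3  0  1  2  3  3  4  5  5  5  6  6  6
 5  0  1  2  3  3  4  5  6  6  6  6  6
 4  0  1  2  3  4  4  5  6  7  7  7  7
 4  0  1  2  3  4  5  5  6  7  8  8  8
dp[13][11] = 8. One LCS (by backtracking along matches): 4, 3, 4, 4, 4, 4, 4, 4.

8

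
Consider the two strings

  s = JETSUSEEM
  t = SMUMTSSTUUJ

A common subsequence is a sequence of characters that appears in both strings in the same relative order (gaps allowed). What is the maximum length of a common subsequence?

3

Let dp[i][j] be the LCS length of the first i characters of s and the first j characters of t. dp[i][j] = dp[i-1][j-1]+1 when the i-th and j-th characters match, else max(dp[i-1][j], dp[i][j-1]).
    ·  S  M  U  M  T  S  S  T  U  U  J
 ·  0  0  0  0  0  0  0  0  0  0  0  0
 J  0  0  0  0  0  0  0  0  0  0  0  1
 E  0  0  0  0  0  0  0  0  0  0  0  1
 T  0  0  0  0  0  1  1  1  1  1  1  1
 S  0  1  1  1  1  1  2  2  2  2  2  2
 U  0  1  1  2  2  2  2  2  2  3  3  3
 S  0  1  1  2  2  2  3  3  3  3  3  3
 E  0  1  1  2  2  2  3  3  3  3  3  3
 E  0  1  1  2  2  2  3  3  3  3  3  3
 M  0  1  2  2  3  3  3  3  3  3  3  3
dp[9][11] = 3. One LCS (by backtracking along matches): TSU.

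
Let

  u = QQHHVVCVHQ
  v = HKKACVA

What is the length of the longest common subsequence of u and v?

One common subsequence of length 3: H (u #3, v #1); then C (u #7, v #5); then V (u #8, v #6), and the DP table's final entry dp[10][7] is also 3, so no common subsequence is longer.

3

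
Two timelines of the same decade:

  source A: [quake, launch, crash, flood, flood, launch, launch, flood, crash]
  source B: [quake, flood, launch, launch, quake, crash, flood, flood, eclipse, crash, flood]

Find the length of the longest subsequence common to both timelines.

6

Taking quake at source A[1]=source B[1], then launch at source A[2]=source B[4], then crash at source A[3]=source B[6], then flood at source A[4]=source B[7], then flood at source A[5]=source B[8], then flood at source A[8]=source B[11] gives a common subsequence of length 6, and the DP table's final entry dp[9][11] is also 6, so no common subsequence is longer.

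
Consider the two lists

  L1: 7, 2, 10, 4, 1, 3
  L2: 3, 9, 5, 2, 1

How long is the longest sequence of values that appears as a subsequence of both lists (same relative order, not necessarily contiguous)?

2

Let dp[i][j] be the LCS length of the first i values of L1 and the first j values of L2. dp[i][j] = dp[i-1][j-1]+1 when the i-th and j-th values match, else max(dp[i-1][j], dp[i][j-1]).
    ·  3  9  5  2  1
 ·  0  0  0  0  0  0
 7  0  0  0  0  0  0
 2  0  0  0  0  1  1
10  0  0  0  0  1  1
 4  0  0  0  0  1  1
 1  0  0  0  0  1  2
 3  0  1  1  1  1  2
dp[6][5] = 2. One LCS (by backtracking along matches): 2, 1.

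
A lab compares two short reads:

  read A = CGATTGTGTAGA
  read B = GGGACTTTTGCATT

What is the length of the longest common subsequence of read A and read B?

8

Taking G (read A #2, read B #3), A (read A #3, read B #4), T (read A #4, read B #6), T (read A #5, read B #7), T (read A #7, read B #8), T (read A #9, read B #9), G (read A #11, read B #10), A (read A #12, read B #12) gives a common subsequence of length 8. The LCS DP gives dp[12][14] = 8, so this is optimal.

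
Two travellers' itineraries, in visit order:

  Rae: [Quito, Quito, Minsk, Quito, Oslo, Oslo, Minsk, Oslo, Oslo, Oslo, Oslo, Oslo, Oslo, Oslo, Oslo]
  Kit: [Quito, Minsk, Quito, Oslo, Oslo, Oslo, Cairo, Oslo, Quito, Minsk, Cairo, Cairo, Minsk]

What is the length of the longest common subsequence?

7

One common subsequence of length 7: Quito at Rae[2]=Kit[1], Minsk at Rae[3]=Kit[2], Quito at Rae[4]=Kit[3], Oslo at Rae[5]=Kit[4], Oslo at Rae[6]=Kit[5], Oslo at Rae[8]=Kit[6], Oslo at Rae[9]=Kit[8], and the DP table's final entry dp[15][13] is also 7, so no common subsequence is longer.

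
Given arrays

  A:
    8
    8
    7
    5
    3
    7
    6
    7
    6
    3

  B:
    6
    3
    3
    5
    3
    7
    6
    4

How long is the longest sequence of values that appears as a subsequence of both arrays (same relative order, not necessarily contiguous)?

4

Match 5 [4,4], then 3 [5,5], then 7 [6,6], then 6 [7,7] — 4 values in the same relative order in both. dp[10][8] = 4 confirms this is the maximum.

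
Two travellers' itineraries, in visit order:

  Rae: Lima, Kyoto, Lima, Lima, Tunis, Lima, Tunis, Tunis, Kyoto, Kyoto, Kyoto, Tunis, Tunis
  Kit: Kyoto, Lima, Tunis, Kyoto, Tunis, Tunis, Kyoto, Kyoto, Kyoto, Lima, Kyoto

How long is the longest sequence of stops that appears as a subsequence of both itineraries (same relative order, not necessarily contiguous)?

Pick Kyoto at Rae[2]=Kit[1], then Lima at Rae[4]=Kit[2], then Tunis at Rae[5]=Kit[3], then Tunis at Rae[7]=Kit[5], then Tunis at Rae[8]=Kit[6], then Kyoto at Rae[9]=Kit[8], then Kyoto at Rae[10]=Kit[9], then Kyoto at Rae[11]=Kit[11]; all 8 stops appear in both, in order, and the DP table's final entry dp[13][11] is also 8, so no common subsequence is longer.

8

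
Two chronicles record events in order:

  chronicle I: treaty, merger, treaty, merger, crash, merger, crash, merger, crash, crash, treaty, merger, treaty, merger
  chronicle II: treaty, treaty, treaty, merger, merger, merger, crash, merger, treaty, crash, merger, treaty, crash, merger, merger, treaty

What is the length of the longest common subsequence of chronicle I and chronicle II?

10

One common subsequence of length 10: treaty [1,3]; then merger [2,5]; then merger [4,6]; then crash [5,7]; then merger [6,8]; then crash [7,10]; then merger [8,11]; then crash [9,13]; then merger [12,15]; then treaty [13,16]. Since dp[14][16] = 10, nothing longer is possible.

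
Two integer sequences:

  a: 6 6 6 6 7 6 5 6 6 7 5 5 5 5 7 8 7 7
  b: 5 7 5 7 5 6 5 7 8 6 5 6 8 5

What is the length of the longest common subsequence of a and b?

7

Match 7 at a[5]=b[2]; then 5 at a[7]=b[3]; then 7 at a[10]=b[4]; then 5 at a[11]=b[5]; then 5 at a[12]=b[7]; then 5 at a[13]=b[11]; then 5 at a[14]=b[14] — 7 values in the same relative order in both. dp[18][14] = 7 confirms this is the maximum.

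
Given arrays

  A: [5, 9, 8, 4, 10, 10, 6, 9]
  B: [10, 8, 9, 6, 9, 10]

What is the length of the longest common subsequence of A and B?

3

One common subsequence of length 3: 9 at A[2]=B[3], 6 at A[7]=B[4], 9 at A[8]=B[5]. dp[8][6] = 3 confirms this is the maximum.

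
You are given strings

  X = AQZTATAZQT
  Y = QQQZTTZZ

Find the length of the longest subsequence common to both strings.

One common subsequence of length 5: Q (X #2, Y #3), Z (X #3, Y #4), T (X #4, Y #5), T (X #6, Y #6), Z (X #8, Y #8). dp[10][8] = 5 confirms this is the maximum.

5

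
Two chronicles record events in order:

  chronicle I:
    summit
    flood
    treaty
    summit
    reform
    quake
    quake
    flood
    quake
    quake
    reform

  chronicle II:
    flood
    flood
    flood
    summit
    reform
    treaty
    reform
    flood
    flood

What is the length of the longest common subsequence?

Match summit (chronicle I #1, chronicle II #4), treaty (chronicle I #3, chronicle II #6), reform (chronicle I #5, chronicle II #7), flood (chronicle I #8, chronicle II #9) — 4 events in the same relative order in both, and the DP table's final entry dp[11][9] is also 4, so no common subsequence is longer.

4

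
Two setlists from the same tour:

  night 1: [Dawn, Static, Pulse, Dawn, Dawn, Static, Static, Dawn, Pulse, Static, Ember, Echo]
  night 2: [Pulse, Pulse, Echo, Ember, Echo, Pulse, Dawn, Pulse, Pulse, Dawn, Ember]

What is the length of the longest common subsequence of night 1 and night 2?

One common subsequence of length 4: Dawn (night 1 #1, night 2 #7), then Pulse (night 1 #3, night 2 #9), then Dawn (night 1 #8, night 2 #10), then Ember (night 1 #11, night 2 #11). dp[12][11] = 4 confirms this is the maximum.

4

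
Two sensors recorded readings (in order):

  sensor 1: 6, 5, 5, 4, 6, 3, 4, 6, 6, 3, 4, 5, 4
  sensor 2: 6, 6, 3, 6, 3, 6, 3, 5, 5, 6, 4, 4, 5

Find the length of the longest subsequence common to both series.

8

Match 6 at sensor 1[1]=sensor 2[1], then 6 at sensor 1[5]=sensor 2[2], then 3 at sensor 1[6]=sensor 2[3], then 6 at sensor 1[8]=sensor 2[4], then 6 at sensor 1[9]=sensor 2[6], then 3 at sensor 1[10]=sensor 2[7], then 4 at sensor 1[11]=sensor 2[12], then 5 at sensor 1[12]=sensor 2[13] — 8 values in the same relative order in both, and the DP table's final entry dp[13][13] is also 8, so no common subsequence is longer.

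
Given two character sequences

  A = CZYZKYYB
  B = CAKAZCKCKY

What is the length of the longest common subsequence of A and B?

Let dp[i][j] be the LCS length of the first i characters of A and the first j characters of B. dp[i][j] = dp[i-1][j-1]+1 when the i-th and j-th characters match, else max(dp[i-1][j], dp[i][j-1]).
    ·  C  A  K  A  Z  C  K  C  K  Y
 ·  0  0  0  0  0  0  0  0  0  0  0
 C  0  1  1  1  1  1  1  1  1  1  1
 Z  0  1  1  1  1  2  2  2  2  2  2
 Y  0  1  1  1  1  2  2  2  2  2  3
 Z  0  1  1  1  1  2  2  2  2  2  3
 K  0  1  1  2  2  2  2  3  3  3  3
 Y  0  1  1  2  2  2  2  3  3  3  4
 Y  0  1  1  2  2  2  2  3  3  3  4
 B  0  1  1  2  2  2  2  3  3  3  4
dp[8][10] = 4. One LCS (by backtracking along matches): CZKY.

4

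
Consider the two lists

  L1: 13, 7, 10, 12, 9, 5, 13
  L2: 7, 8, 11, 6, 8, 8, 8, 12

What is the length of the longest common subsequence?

Let dp[i][j] be the LCS length of the first i values of L1 and the first j values of L2. dp[i][j] = dp[i-1][j-1]+1 when the i-th and j-th values match, else max(dp[i-1][j], dp[i][j-1]).
    ·  7  8 11  6  8  8  8 12
 ·  0  0  0  0  0  0  0  0  0
13  0  0  0  0  0  0  0  0  0
 7  0  1  1  1  1  1  1  1  1
10  0  1  1  1  1  1  1  1  1
12  0  1  1  1  1  1  1  1  2
 9  0  1  1  1  1  1  1  1  2
 5  0  1  1  1  1  1  1  1  2
13  0  1  1  1  1  1  1  1  2
dp[7][8] = 2. One LCS (by backtracking along matches): 7, 12.

2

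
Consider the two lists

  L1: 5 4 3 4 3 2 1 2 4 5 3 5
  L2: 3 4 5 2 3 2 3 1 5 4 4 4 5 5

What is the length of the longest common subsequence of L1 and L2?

8

Pick 3 (L1 #3, L2 #1) → 4 (L1 #4, L2 #2) → 3 (L1 #5, L2 #5) → 2 (L1 #6, L2 #6) → 1 (L1 #7, L2 #8) → 4 (L1 #9, L2 #12) → 5 (L1 #10, L2 #13) → 5 (L1 #12, L2 #14); all 8 values appear in both, in order. The LCS DP gives dp[12][14] = 8, so this is optimal.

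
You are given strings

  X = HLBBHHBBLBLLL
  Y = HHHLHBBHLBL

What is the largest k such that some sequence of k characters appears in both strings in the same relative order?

8

Let dp[i][j] be the LCS length of the first i characters of X and the first j characters of Y. dp[i][j] = dp[i-1][j-1]+1 when the i-th and j-th characters match, else max(dp[i-1][j], dp[i][j-1]).
    ·  H  H  H  L  H  B  B  H  L  B  L
 ·  0  0  0  0  0  0  0  0  0  0  0  0
 H  0  1  1  1  1  1  1  1  1  1  1  1
 L  0  1  1  1  2  2  2  2  2  2  2  2
 B  0  1  1  1  2  2  3  3  3  3  3  3
 B  0  1  1  1  2  2  3  4  4  4  4  4
 H  0  1  2  2  2  3  3  4  5  5  5  5
 H  0  1  2  3  3  3  3  4  5  5  5  5
 B  0  1  2  3  3  3  4  4  5  5  6  6
 B  0  1  2  3  3  3  4  5  5  5  6  6
 L  0  1  2  3  4  4  4  5  5  6  6  7
 B  0  1  2  3  4  4  5  5  5  6  7  7
 L  0  1  2  3  4  4  5  5  5  6  7  8
 L  0  1  2  3  4  4  5  5  5  6  7  8
 L  0  1  2  3  4  4  5  5  5  6  7  8
dp[13][11] = 8. One LCS (by backtracking along matches): HLBBHLBL.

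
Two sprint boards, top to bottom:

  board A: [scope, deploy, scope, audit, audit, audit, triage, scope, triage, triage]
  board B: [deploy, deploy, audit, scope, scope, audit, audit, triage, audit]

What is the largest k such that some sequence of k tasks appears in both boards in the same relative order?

Match scope (board A #1, board B #4), then scope (board A #3, board B #5), then audit (board A #4, board B #6), then audit (board A #5, board B #7), then audit (board A #6, board B #9) — 5 tasks in the same relative order in both, and the DP table's final entry dp[10][9] is also 5, so no common subsequence is longer.

5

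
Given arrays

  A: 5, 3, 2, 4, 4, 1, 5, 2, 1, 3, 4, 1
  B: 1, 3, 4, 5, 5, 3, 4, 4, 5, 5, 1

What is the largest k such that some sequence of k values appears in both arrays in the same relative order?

Let dp[i][j] be the LCS length of the first i values of A and the first j values of B. dp[i][j] = dp[i-1][j-1]+1 when the i-th and j-th values match, else max(dp[i-1][j], dp[i][j-1]).
    ·  1  3  4  5  5  3  4  4  5  5  1
 ·  0  0  0  0  0  0  0  0  0  0  0  0
 5  0  0  0  0  1  1  1  1  1  1  1  1
 3  0  0  1  1  1  1  2  2  2  2  2  2
 2  0  0  1  1  1  1  2  2  2  2  2  2
 4  0  0  1  2  2  2  2  3  3  3  3  3
 4  0  0  1  2  2  2  2  3  4  4  4  4
 1  0  1  1  2  2  2  2  3  4  4  4  5
 5  0  1  1  2  3  3  3  3  4  5  5  5
 2  0  1  1  2  3  3  3  3  4  5  5  5
 1  0  1  1  2  3  3  3  3  4  5  5  6
 3  0  1  2  2  3  3  4  4  4  5  5  6
 4  0  1  2  3  3  3  4  5  5  5  5  6
 1  0  1  2  3  3  3  4  5  5  5  5  6
dp[12][11] = 6. One LCS (by backtracking along matches): 5, 3, 4, 4, 5, 1.

6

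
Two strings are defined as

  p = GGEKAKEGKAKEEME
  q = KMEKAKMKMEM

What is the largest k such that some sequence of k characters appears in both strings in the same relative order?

7

Pick E [3,3], K [4,4], A [5,5], K [6,6], K [9,8], E [13,10], M [14,11]; all 7 characters appear in both, in order. The LCS DP gives dp[15][11] = 7, so this is optimal.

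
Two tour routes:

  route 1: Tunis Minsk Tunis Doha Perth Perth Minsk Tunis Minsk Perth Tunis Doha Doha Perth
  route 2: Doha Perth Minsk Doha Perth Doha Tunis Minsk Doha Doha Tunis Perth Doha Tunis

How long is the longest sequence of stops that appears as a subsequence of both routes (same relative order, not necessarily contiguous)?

8

Taking Minsk [2,3], then Doha [4,4], then Perth [5,5], then Tunis [8,7], then Minsk [9,8], then Doha [12,9], then Doha [13,10], then Perth [14,12] gives a common subsequence of length 8. The LCS DP gives dp[14][14] = 8, so this is optimal.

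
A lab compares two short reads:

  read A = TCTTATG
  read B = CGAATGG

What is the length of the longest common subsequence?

Let dp[i][j] be the LCS length of the first i bases of read A and the first j bases of read B. dp[i][j] = dp[i-1][j-1]+1 when the i-th and j-th bases match, else max(dp[i-1][j], dp[i][j-1]).
    ·  C  G  A  A  T  G  G
 ·  0  0  0  0  0  0  0  0
 T  0  0  0  0  0  1  1  1
 C  0  1  1  1  1  1  1  1
 T  0  1  1  1  1  2  2  2
 T  0  1  1  1  1  2  2  2
 A  0  1  1  2  2  2  2  2
 T  0  1  1  2  2  3  3  3
 G  0  1  2  2  2  3  4  4
dp[7][7] = 4. One LCS (by backtracking along matches): CATG.

4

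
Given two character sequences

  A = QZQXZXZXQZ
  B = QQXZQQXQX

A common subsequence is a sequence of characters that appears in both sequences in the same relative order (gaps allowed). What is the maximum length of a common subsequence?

Taking Q (A #1, B #1) → Q (A #3, B #2) → X (A #4, B #3) → Z (A #5, B #4) → X (A #6, B #7) → X (A #8, B #9) gives a common subsequence of length 6, and the DP table's final entry dp[10][9] is also 6, so no common subsequence is longer.

6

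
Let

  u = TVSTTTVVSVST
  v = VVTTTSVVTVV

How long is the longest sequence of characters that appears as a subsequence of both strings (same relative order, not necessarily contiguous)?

Taking V [2,2] → T [4,3] → T [5,4] → T [6,5] → V [7,8] → V [8,10] → V [10,11] gives a common subsequence of length 7. Since dp[12][11] = 7, nothing longer is possible.

7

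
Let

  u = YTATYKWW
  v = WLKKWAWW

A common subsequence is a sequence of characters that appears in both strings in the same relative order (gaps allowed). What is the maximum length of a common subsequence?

3

Pick A at u[3]=v[6] → W at u[7]=v[7] → W at u[8]=v[8]; all 3 characters appear in both, in order. dp[8][8] = 3 confirms this is the maximum.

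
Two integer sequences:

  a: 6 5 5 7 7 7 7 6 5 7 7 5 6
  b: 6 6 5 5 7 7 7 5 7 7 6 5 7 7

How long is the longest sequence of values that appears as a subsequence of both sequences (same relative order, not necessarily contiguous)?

Pick 6 at a[1]=b[2]; then 5 at a[2]=b[3]; then 5 at a[3]=b[4]; then 7 at a[4]=b[6]; then 7 at a[5]=b[7]; then 7 at a[6]=b[9]; then 7 at a[7]=b[10]; then 6 at a[8]=b[11]; then 5 at a[9]=b[12]; then 7 at a[10]=b[13]; then 7 at a[11]=b[14]; all 11 values appear in both, in order. The LCS DP gives dp[13][14] = 11, so this is optimal.

11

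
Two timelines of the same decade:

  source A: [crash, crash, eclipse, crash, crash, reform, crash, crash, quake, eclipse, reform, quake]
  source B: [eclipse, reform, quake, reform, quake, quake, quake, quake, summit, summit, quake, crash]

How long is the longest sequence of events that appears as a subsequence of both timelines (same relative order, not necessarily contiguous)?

5

One common subsequence of length 5: eclipse [3,1]; then reform [6,2]; then quake [9,3]; then reform [11,4]; then quake [12,11]. Since dp[12][12] = 5, nothing longer is possible.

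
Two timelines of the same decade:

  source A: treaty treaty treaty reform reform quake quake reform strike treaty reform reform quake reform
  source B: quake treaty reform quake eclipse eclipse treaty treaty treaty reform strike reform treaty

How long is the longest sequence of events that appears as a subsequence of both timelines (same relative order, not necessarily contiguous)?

6

Match treaty (source A #1, source B #7), treaty (source A #2, source B #8), treaty (source A #3, source B #9), reform (source A #4, source B #10), reform (source A #8, source B #12), treaty (source A #10, source B #13) — 6 events in the same relative order in both. Since dp[14][13] = 6, nothing longer is possible.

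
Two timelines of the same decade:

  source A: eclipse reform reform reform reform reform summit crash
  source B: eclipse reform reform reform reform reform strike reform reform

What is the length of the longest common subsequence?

One common subsequence of length 6: eclipse [1,1] → reform [2,4] → reform [3,5] → reform [4,6] → reform [5,8] → reform [6,9]. Since dp[8][9] = 6, nothing longer is possible.

6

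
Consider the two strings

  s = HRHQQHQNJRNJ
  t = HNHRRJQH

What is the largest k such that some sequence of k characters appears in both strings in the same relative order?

One common subsequence of length 4: H (s #1, t #3), then R (s #2, t #5), then Q (s #5, t #7), then H (s #6, t #8). Since dp[12][8] = 4, nothing longer is possible.

4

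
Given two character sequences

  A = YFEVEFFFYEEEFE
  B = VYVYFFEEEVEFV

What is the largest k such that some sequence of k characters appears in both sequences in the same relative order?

Taking Y [1,2] → V [4,3] → F [6,5] → F [7,6] → E [10,8] → E [11,9] → E [12,11] → F [13,12] gives a common subsequence of length 8, and the DP table's final entry dp[14][13] is also 8, so no common subsequence is longer.

8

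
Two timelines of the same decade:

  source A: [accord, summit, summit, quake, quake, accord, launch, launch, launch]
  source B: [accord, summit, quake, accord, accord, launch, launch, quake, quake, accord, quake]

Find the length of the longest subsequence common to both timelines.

6

One common subsequence of length 6: accord (source A #1, source B #1), summit (source A #3, source B #2), quake (source A #4, source B #3), accord (source A #6, source B #5), launch (source A #7, source B #6), launch (source A #8, source B #7). dp[9][11] = 6 confirms this is the maximum.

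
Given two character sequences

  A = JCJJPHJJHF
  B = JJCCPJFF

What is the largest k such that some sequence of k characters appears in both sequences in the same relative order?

Let dp[i][j] be the LCS length of the first i characters of A and the first j characters of B. dp[i][j] = dp[i-1][j-1]+1 when the i-th and j-th characters match, else max(dp[i-1][j], dp[i][j-1]).
    ·  J  J  C  C  P  J  F  F
 ·  0  0  0  0  0  0  0  0  0
 J  0  1  1  1  1  1  1  1  1
 C  0  1  1  2  2  2  2  2  2
 J  0  1  2  2  2  2  3  3  3
 J  0  1  2  2  2  2  3  3  3
 P  0  1  2  2  2  3  3  3  3
 H  0  1  2  2  2  3  3  3  3
 J  0  1  2  2  2  3  4  4  4
 J  0  1  2  2  2  3  4  4  4
 H  0  1  2  2  2  3  4  4  4
 F  0  1  2  2  2  3  4  5  5
dp[10][8] = 5. One LCS (by backtracking along matches): JCPJF.

5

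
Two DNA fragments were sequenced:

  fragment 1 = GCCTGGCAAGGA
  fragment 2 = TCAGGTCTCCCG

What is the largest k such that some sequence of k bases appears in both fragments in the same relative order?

5

Pick G at fragment 1[1]=fragment 2[5], then C at fragment 1[2]=fragment 2[9], then C at fragment 1[3]=fragment 2[10], then C at fragment 1[7]=fragment 2[11], then G at fragment 1[11]=fragment 2[12]; all 5 bases appear in both, in order. The LCS DP gives dp[12][12] = 5, so this is optimal.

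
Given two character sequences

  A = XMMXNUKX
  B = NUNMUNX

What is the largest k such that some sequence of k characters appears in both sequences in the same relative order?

3

Let dp[i][j] be the LCS length of the first i characters of A and the first j characters of B. dp[i][j] = dp[i-1][j-1]+1 when the i-th and j-th characters match, else max(dp[i-1][j], dp[i][j-1]).
    ·  N  U  N  M  U  N  X
 ·  0  0  0  0  0  0  0  0
 X  0  0  0  0  0  0  0  1
 M  0  0  0  0  1  1  1  1
 M  0  0  0  0  1  1  1  1
 X  0  0  0  0  1  1  1  2
 N  0  1  1  1  1  1  2  2
 U  0  1  2  2  2  2  2  2
 K  0  1  2  2  2  2  2  2
 X  0  1  2  2  2  2  2  3
dp[8][7] = 3. One LCS (by backtracking along matches): MNX.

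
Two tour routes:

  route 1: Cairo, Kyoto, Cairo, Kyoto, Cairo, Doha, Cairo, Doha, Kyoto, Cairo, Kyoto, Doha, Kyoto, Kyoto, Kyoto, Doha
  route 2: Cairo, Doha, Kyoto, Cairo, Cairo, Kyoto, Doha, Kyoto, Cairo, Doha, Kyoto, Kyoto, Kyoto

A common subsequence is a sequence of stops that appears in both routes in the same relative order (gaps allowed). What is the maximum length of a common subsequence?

11

Taking Cairo (route 1 #1, route 2 #1), Kyoto (route 1 #2, route 2 #3), Cairo (route 1 #3, route 2 #5), Kyoto (route 1 #4, route 2 #6), Doha (route 1 #8, route 2 #7), Kyoto (route 1 #9, route 2 #8), Cairo (route 1 #10, route 2 #9), Doha (route 1 #12, route 2 #10), Kyoto (route 1 #13, route 2 #11), Kyoto (route 1 #14, route 2 #12), Kyoto (route 1 #15, route 2 #13) gives a common subsequence of length 11. Since dp[16][13] = 11, nothing longer is possible.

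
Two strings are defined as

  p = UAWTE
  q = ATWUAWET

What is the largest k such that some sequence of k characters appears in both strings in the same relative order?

4

Taking U at p[1]=q[4]; then A at p[2]=q[5]; then W at p[3]=q[6]; then T at p[4]=q[8] gives a common subsequence of length 4. dp[5][8] = 4 confirms this is the maximum.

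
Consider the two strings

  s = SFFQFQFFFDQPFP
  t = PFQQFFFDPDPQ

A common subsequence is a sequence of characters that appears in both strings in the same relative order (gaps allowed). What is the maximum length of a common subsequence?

Taking F at s[3]=t[2] → Q at s[4]=t[3] → Q at s[6]=t[4] → F at s[7]=t[5] → F at s[8]=t[6] → F at s[9]=t[7] → D at s[10]=t[8] → P at s[12]=t[9] → P at s[14]=t[11] gives a common subsequence of length 9. Since dp[14][12] = 9, nothing longer is possible.

9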